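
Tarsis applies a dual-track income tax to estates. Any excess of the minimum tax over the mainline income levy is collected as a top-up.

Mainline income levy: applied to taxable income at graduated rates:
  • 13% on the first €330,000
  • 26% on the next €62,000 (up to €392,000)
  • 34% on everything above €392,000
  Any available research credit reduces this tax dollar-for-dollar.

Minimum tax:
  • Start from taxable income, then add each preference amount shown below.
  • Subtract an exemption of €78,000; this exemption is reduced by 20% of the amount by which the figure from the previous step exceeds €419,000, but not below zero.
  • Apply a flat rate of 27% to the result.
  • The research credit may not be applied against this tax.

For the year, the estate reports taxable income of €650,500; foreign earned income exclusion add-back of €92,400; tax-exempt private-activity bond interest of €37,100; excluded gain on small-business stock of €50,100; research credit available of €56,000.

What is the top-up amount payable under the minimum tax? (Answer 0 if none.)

Mainline income levy:
  €330,000 × 13% = €42,900
  €62,000 × 26% = €16,120
  €258,500 × 34% = €87,890
  → €146,910
  Less research credit €56,000 → €90,910

Minimum tax:
  Adjusted income: €650,500 + €92,400 + €37,100 + €50,100 = €830,100
  Exemption: 20% × (€830,100 − €419,000) = €82,220 ≥ €78,000, so the exemption is fully phased out
  Base: €830,100 − €0 = €830,100
  €830,100 × 27% = €224,127

Excess of minimum tax over mainline income levy: €224,127 − €90,910 = €133,217.

€133,217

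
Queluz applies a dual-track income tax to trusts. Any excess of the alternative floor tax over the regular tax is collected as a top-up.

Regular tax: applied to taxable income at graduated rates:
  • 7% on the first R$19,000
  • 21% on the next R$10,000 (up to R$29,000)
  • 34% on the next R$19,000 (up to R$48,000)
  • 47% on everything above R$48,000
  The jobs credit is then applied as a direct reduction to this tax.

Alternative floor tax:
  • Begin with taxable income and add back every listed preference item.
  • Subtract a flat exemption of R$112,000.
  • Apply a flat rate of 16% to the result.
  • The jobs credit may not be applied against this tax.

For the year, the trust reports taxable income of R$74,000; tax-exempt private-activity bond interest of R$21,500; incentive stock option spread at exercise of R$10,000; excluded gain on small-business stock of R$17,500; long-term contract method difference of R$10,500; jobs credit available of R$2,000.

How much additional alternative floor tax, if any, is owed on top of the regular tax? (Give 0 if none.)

Alternative floor tax:
  Adjusted income: R$74,000 + R$21,500 + R$10,000 + R$17,500 + R$10,500 = R$133,500
  Less exemption R$112,000 → base R$21,500
  R$21,500 × 16% = R$3,440

Regular tax:
  R$19,000 × 7% = R$1,330
  R$10,000 × 21% = R$2,100
  R$19,000 × 34% = R$6,460
  R$26,000 × 47% = R$12,220
  → R$22,110
  Less jobs credit R$2,000 → R$20,110

R$3,440 ≤ R$20,110, so no add-on is due.

R$0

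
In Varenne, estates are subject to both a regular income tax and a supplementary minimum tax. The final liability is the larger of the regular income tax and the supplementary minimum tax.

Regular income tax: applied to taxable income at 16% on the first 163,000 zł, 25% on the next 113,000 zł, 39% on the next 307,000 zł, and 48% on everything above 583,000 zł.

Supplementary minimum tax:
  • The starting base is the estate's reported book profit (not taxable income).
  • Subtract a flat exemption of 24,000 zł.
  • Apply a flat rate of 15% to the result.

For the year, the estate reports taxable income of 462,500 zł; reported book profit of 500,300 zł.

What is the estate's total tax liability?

Regular income tax:
  163,000 zł × 16% = 26,080 zł
  113,000 zł × 25% = 28,250 zł
  186,500 zł × 39% = 72,735 zł
  → 127,065 zł

Supplementary minimum tax:
  Base (reported book profit): 500,300 zł
  Less exemption 24,000 zł → base 476,300 zł
  476,300 zł × 15% = 71,445 zł

127,065 zł > 71,445 zł, so the regular income tax governs.

127,065 zł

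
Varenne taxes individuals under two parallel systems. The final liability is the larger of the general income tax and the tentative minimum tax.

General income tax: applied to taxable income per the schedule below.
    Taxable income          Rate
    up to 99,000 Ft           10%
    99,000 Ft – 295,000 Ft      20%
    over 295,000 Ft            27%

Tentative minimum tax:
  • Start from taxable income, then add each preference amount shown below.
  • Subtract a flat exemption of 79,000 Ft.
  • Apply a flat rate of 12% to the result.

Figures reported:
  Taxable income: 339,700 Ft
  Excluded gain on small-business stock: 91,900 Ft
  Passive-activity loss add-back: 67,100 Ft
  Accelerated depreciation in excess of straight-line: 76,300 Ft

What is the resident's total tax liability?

61,169 Ft

Tentative minimum tax:
  Adjusted income: 339,700 Ft + 91,900 Ft + 67,100 Ft + 76,300 Ft = 575,000 Ft
  Less exemption 79,000 Ft → base 496,000 Ft
  496,000 Ft × 12% = 59,520 Ft

General income tax:
  99,000 Ft × 10% = 9,900 Ft
  196,000 Ft × 20% = 39,200 Ft
  44,700 Ft × 27% = 12,069 Ft
  → 61,169 Ft

61,169 Ft > 59,520 Ft, so the general income tax governs.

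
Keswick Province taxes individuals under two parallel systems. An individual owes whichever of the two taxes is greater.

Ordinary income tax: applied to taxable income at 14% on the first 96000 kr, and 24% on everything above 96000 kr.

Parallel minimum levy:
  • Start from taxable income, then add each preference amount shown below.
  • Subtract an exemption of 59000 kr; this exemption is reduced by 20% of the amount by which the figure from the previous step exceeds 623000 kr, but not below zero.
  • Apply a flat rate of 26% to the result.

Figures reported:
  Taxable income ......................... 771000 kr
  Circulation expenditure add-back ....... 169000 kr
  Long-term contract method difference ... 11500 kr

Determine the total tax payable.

247390 kr

Ordinary income tax:
  96000 kr × 14% = 13440 kr
  675000 kr × 24% = 162000 kr
  → 175440 kr

Parallel minimum levy:
  Adjusted income: 771000 kr + 169000 kr + 11500 kr = 951500 kr
  Exemption: 20% × (951500 kr − 623000 kr) = 65700 kr ≥ 59000 kr, so the exemption is fully phased out
  Base: 951500 kr − 0 kr = 951500 kr
  951500 kr × 26% = 247390 kr

247390 kr > 175440 kr, so the parallel minimum levy is the binding amount.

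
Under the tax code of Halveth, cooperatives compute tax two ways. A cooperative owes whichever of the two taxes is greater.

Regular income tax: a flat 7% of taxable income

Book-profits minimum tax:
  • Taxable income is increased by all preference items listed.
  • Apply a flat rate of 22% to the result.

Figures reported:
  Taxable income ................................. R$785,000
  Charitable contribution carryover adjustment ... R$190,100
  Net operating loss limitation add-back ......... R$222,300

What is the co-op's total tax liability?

R$263,428

Book-profits minimum tax:
  Adjusted income: R$785,000 + R$190,100 + R$222,300 = R$1,197,400
  R$1,197,400 × 22% = R$263,428

Regular income tax:
  R$785,000 × 7% = R$54,950

R$263,428 > R$54,950, so the book-profits minimum tax is the binding amount.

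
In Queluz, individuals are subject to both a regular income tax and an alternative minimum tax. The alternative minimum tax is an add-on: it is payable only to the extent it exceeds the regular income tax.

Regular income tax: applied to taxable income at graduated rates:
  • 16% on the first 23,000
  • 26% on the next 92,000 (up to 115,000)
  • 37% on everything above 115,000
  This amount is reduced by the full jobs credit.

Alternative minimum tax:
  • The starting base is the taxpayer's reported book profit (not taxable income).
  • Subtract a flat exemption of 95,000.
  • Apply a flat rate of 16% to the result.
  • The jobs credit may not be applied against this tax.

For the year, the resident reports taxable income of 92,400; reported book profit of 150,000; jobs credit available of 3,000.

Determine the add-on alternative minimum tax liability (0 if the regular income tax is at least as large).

0

Regular income tax:
  23,000 × 16% = 3,680
  69,400 × 26% = 18,044
  → 21,724
  Less jobs credit 3,000 → 18,724

Alternative minimum tax:
  Base (reported book profit): 150,000
  Less exemption 95,000 → base 55,000
  55,000 × 16% = 8,800

8,800 ≤ 18,724, so no add-on is due.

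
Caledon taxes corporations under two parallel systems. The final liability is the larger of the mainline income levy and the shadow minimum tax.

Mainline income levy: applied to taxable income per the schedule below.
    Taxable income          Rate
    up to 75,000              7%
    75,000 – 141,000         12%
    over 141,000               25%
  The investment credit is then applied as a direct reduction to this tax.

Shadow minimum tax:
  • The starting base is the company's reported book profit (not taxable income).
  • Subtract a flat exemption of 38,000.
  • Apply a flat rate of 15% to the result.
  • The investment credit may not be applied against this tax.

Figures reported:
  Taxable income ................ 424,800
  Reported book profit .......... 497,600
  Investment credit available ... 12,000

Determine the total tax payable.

Mainline income levy:
  75,000 × 7% = 5,250
  66,000 × 12% = 7,920
  283,800 × 25% = 70,950
  → 84,120
  Less investment credit 12,000 → 72,120

Shadow minimum tax:
  Base (reported book profit): 497,600
  Less exemption 38,000 → base 459,600
  459,600 × 15% = 68,940

72,120 > 68,940, so the mainline income levy governs.

72,120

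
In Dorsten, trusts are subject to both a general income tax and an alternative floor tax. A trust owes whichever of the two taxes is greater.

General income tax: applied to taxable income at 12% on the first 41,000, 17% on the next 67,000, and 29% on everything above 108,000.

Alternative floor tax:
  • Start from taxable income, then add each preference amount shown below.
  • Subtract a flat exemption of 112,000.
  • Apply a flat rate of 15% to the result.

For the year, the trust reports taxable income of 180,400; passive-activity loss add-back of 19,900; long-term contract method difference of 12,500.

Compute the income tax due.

General income tax:
  41,000 × 12% = 4,920
  67,000 × 17% = 11,390
  72,400 × 29% = 20,996
  → 37,306

Alternative floor tax:
  Adjusted income: 180,400 + 19,900 + 12,500 = 212,800
  Less exemption 112,000 → base 100,800
  100,800 × 15% = 15,120

37,306 > 15,120, so the general income tax governs.

37,306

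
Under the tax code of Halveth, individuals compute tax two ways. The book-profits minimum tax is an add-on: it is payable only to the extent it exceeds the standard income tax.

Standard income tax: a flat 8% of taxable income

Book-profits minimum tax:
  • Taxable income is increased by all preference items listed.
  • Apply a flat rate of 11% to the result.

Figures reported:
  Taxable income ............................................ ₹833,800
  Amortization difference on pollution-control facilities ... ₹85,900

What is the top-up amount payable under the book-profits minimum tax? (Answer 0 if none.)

₹34,463

Book-profits minimum tax:
  Adjusted income: ₹833,800 + ₹85,900 = ₹919,700
  ₹919,700 × 11% = ₹101,167

Standard income tax:
  ₹833,800 × 8% = ₹66,704

Excess of book-profits minimum tax over standard income tax: ₹101,167 − ₹66,704 = ₹34,463.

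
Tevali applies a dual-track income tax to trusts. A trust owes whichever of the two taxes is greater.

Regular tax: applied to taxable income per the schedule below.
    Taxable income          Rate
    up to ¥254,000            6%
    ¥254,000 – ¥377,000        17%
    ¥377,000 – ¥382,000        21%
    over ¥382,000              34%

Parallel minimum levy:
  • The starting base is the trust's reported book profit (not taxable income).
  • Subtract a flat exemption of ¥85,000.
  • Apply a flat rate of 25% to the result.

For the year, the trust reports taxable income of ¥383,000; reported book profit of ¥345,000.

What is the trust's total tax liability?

Parallel minimum levy:
  Base (reported book profit): ¥345,000
  Less exemption ¥85,000 → base ¥260,000
  ¥260,000 × 25% = ¥65,000

Regular tax:
  ¥254,000 × 6% = ¥15,240
  ¥123,000 × 17% = ¥20,910
  ¥5,000 × 21% = ¥1,050
  ¥1,000 × 34% = ¥340
  → ¥37,540

¥65,000 > ¥37,540, so the parallel minimum levy is the binding amount.

¥65,000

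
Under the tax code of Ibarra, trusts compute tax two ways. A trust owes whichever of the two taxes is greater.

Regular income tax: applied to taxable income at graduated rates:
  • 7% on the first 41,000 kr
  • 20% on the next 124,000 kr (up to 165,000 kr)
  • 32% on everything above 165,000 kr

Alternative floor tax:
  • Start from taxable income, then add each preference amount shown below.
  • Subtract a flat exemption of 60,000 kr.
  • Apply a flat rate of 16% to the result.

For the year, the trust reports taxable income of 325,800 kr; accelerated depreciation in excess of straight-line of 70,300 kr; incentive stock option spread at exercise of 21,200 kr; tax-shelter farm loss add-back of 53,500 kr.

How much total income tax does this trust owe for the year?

Alternative floor tax:
  Adjusted income: 325,800 kr + 70,300 kr + 21,200 kr + 53,500 kr = 470,800 kr
  Less exemption 60,000 kr → base 410,800 kr
  410,800 kr × 16% = 65,728 kr

Regular income tax:
  41,000 kr × 7% = 2,870 kr
  124,000 kr × 20% = 24,800 kr
  160,800 kr × 32% = 51,456 kr
  → 79,126 kr

79,126 kr > 65,728 kr, so the regular income tax governs.

79,126 kr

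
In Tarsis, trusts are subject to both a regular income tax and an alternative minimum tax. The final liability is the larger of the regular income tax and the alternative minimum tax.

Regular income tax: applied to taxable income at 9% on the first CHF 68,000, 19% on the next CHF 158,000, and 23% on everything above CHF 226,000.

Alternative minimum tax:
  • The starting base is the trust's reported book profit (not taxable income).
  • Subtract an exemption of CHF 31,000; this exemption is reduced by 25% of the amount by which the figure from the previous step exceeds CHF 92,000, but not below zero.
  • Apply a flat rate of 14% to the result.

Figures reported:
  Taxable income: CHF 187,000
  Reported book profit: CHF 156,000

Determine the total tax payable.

CHF 28,730

Regular income tax:
  CHF 68,000 × 9% = CHF 6,120
  CHF 119,000 × 19% = CHF 22,610
  → CHF 28,730

Alternative minimum tax:
  Base (reported book profit): CHF 156,000
  Exemption: CHF 31,000 − 25% × (CHF 156,000 − CHF 92,000) = CHF 31,000 − CHF 16,000 = CHF 15,000
  Base: CHF 156,000 − CHF 15,000 = CHF 141,000
  CHF 141,000 × 14% = CHF 19,740

CHF 28,730 > CHF 19,740, so the regular income tax governs.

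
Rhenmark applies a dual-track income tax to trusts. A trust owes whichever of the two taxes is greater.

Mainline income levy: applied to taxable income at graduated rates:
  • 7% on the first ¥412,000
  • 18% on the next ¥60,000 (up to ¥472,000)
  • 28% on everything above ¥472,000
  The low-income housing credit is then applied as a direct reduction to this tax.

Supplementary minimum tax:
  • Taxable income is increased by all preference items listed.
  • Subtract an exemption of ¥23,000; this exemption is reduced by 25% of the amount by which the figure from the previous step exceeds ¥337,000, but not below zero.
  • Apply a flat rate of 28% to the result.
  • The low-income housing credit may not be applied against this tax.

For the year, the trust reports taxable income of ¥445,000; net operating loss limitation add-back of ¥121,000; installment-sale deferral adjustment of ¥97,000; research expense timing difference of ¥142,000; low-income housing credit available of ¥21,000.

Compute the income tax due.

Mainline income levy:
  ¥412,000 × 7% = ¥28,840
  ¥33,000 × 18% = ¥5,940
  → ¥34,780
  Less low-income housing credit ¥21,000 → ¥13,780

Supplementary minimum tax:
  Adjusted income: ¥445,000 + ¥121,000 + ¥97,000 + ¥142,000 = ¥805,000
  Exemption: 25% × (¥805,000 − ¥337,000) = ¥117,000 ≥ ¥23,000, so the exemption is fully phased out
  Base: ¥805,000 − ¥0 = ¥805,000
  ¥805,000 × 28% = ¥225,400

¥225,400 > ¥13,780, so the supplementary minimum tax is the binding amount.

¥225,400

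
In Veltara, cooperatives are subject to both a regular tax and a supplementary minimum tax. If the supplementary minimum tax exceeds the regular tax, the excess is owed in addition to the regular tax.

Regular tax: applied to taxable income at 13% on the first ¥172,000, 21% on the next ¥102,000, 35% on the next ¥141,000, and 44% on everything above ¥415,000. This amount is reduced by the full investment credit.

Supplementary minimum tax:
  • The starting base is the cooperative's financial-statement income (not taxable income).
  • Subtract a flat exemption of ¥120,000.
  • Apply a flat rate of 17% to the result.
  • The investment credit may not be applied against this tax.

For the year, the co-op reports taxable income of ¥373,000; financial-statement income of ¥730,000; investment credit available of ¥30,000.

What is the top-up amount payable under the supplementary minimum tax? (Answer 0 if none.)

¥55,270

Regular tax:
  ¥172,000 × 13% = ¥22,360
  ¥102,000 × 21% = ¥21,420
  ¥99,000 × 35% = ¥34,650
  → ¥78,430
  Less investment credit ¥30,000 → ¥48,430

Supplementary minimum tax:
  Base (financial-statement income): ¥730,000
  Less exemption ¥120,000 → base ¥610,000
  ¥610,000 × 17% = ¥103,700

Excess of supplementary minimum tax over regular tax: ¥103,700 − ¥48,430 = ¥55,270.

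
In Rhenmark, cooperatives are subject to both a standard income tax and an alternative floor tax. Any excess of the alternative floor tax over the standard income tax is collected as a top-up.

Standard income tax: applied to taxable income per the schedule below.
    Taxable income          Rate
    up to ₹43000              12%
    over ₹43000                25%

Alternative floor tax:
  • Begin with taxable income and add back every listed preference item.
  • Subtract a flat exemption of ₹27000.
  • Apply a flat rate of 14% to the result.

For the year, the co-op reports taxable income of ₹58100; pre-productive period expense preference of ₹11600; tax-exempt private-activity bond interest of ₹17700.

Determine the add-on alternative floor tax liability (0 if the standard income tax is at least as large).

Alternative floor tax:
  Adjusted income: ₹58100 + ₹11600 + ₹17700 = ₹87400
  Less exemption ₹27000 → base ₹60400
  ₹60400 × 14% = ₹8456

Standard income tax:
  ₹43000 × 12% = ₹5160
  ₹15100 × 25% = ₹3775
  → ₹8935

₹8456 ≤ ₹8935, so no add-on is due.

₹0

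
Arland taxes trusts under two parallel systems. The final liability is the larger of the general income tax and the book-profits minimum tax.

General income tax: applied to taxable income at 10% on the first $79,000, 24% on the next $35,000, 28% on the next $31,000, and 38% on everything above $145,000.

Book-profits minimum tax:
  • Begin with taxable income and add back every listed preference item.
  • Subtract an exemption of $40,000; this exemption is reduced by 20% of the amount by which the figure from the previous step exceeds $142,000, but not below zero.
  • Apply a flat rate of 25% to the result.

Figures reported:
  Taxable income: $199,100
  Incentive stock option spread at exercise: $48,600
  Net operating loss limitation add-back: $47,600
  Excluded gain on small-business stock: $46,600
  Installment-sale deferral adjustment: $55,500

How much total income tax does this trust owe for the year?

Book-profits minimum tax:
  Adjusted income: $199,100 + $48,600 + $47,600 + $46,600 + $55,500 = $397,400
  Exemption: 20% × ($397,400 − $142,000) = $51,080 ≥ $40,000, so the exemption is fully phased out
  Base: $397,400 − $0 = $397,400
  $397,400 × 25% = $99,350

General income tax:
  $79,000 × 10% = $7,900
  $35,000 × 24% = $8,400
  $31,000 × 28% = $8,680
  $54,100 × 38% = $20,558
  → $45,538

$99,350 > $45,538, so the book-profits minimum tax is the binding amount.

$99,350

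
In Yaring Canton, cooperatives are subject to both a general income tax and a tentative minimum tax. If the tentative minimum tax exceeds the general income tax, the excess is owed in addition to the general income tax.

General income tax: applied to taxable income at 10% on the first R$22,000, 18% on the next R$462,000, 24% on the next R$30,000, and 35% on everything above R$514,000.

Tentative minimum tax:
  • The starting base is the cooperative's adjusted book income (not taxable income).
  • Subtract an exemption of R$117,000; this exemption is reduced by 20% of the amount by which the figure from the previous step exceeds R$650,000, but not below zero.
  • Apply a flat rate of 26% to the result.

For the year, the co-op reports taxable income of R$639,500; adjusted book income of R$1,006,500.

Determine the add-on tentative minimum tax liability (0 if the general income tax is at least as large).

R$113,323

Tentative minimum tax:
  Base (adjusted book income): R$1,006,500
  Exemption: R$117,000 − 20% × (R$1,006,500 − R$650,000) = R$117,000 − R$71,300 = R$45,700
  Base: R$1,006,500 − R$45,700 = R$960,800
  R$960,800 × 26% = R$249,808

General income tax:
  R$22,000 × 10% = R$2,200
  R$462,000 × 18% = R$83,160
  R$30,000 × 24% = R$7,200
  R$125,500 × 35% = R$43,925
  → R$136,485

Excess of tentative minimum tax over general income tax: R$249,808 − R$136,485 = R$113,323.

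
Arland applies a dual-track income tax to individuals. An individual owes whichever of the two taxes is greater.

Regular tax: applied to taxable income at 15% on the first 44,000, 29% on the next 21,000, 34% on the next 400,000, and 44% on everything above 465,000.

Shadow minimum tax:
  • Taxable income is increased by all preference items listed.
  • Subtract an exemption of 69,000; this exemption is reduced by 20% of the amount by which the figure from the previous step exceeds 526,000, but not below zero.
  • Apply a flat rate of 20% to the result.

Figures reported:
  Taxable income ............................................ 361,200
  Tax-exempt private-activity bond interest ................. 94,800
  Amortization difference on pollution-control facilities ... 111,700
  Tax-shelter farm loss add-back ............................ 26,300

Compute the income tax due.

Regular tax:
  44,000 × 15% = 6,600
  21,000 × 29% = 6,090
  296,200 × 34% = 100,708
  → 113,398

Shadow minimum tax:
  Adjusted income: 361,200 + 94,800 + 111,700 + 26,300 = 594,000
  Exemption: 69,000 − 20% × (594,000 − 526,000) = 69,000 − 13,600 = 55,400
  Base: 594,000 − 55,400 = 538,600
  538,600 × 20% = 107,720

113,398 > 107,720, so the regular tax governs.

113,398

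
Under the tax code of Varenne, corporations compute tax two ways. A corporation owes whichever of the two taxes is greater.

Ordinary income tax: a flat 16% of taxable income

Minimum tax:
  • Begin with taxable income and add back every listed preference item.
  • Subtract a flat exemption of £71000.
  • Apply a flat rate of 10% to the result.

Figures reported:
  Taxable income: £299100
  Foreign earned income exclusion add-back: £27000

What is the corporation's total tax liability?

Ordinary income tax:
  £299100 × 16% = £47856

Minimum tax:
  Adjusted income: £299100 + £27000 = £326100
  Less exemption £71000 → base £255100
  £255100 × 10% = £25510

£47856 > £25510, so the ordinary income tax governs.

£47856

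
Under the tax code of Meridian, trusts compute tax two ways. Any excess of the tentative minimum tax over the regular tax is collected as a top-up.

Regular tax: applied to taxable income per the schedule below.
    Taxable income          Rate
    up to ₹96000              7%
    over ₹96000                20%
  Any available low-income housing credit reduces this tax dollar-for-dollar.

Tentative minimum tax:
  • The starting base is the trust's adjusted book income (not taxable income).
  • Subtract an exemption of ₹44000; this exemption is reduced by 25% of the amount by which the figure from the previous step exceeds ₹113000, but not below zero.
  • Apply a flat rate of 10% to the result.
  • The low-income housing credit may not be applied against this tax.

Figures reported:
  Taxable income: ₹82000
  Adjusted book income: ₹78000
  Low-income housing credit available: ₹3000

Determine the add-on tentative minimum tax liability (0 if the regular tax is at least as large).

₹660

Regular tax:
  ₹82000 × 7% = ₹5740
  Less low-income housing credit ₹3000 → ₹2740

Tentative minimum tax:
  Base (adjusted book income): ₹78000
  Exemption: ₹78000 ≤ ₹113000, so full ₹44000 applies
  Base: ₹78000 − ₹44000 = ₹34000
  ₹34000 × 10% = ₹3400

Excess of tentative minimum tax over regular tax: ₹3400 − ₹2740 = ₹660.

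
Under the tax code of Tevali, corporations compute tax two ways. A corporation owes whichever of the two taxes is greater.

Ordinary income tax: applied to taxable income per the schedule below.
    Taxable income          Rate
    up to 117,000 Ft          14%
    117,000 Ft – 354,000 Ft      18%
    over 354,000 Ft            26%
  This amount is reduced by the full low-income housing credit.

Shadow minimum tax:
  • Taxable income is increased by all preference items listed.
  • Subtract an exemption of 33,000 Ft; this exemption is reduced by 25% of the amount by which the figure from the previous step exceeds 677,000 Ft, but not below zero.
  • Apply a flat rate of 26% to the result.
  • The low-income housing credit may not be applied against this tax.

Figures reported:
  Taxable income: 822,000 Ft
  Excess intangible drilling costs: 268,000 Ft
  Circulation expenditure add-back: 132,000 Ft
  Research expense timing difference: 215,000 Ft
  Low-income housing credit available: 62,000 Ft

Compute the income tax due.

Ordinary income tax:
  117,000 Ft × 14% = 16,380 Ft
  237,000 Ft × 18% = 42,660 Ft
  468,000 Ft × 26% = 121,680 Ft
  → 180,720 Ft
  Less low-income housing credit 62,000 Ft → 118,720 Ft

Shadow minimum tax:
  Adjusted income: 822,000 Ft + 268,000 Ft + 132,000 Ft + 215,000 Ft = 1,437,000 Ft
  Exemption: 25% × (1,437,000 Ft − 677,000 Ft) = 190,000 Ft ≥ 33,000 Ft, so the exemption is fully phased out
  Base: 1,437,000 Ft − 0 Ft = 1,437,000 Ft
  1,437,000 Ft × 26% = 373,620 Ft

373,620 Ft > 118,720 Ft, so the shadow minimum tax is the binding amount.

373,620 Ft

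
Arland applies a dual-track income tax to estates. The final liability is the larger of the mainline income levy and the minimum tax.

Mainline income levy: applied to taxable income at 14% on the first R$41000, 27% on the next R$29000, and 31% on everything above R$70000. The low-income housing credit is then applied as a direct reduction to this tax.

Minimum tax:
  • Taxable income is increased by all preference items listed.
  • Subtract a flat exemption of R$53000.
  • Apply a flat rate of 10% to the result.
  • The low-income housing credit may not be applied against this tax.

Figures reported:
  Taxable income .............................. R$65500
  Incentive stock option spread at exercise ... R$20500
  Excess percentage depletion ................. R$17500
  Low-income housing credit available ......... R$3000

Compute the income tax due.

R$9355

Minimum tax:
  Adjusted income: R$65500 + R$20500 + R$17500 = R$103500
  Less exemption R$53000 → base R$50500
  R$50500 × 10% = R$5050

Mainline income levy:
  R$41000 × 14% = R$5740
  R$24500 × 27% = R$6615
  → R$12355
  Less low-income housing credit R$3000 → R$9355

R$9355 > R$5050, so the mainline income levy governs.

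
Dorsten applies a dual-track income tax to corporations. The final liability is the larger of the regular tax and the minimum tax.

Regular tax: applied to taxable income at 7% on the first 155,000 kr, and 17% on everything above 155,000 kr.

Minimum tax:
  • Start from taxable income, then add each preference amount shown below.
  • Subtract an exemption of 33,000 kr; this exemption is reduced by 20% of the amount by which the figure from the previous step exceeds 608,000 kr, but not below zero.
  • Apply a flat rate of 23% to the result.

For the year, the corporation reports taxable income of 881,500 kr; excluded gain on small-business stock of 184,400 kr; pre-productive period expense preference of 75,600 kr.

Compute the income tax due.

262,545 kr

Minimum tax:
  Adjusted income: 881,500 kr + 184,400 kr + 75,600 kr = 1,141,500 kr
  Exemption: 20% × (1,141,500 kr − 608,000 kr) = 106,700 kr ≥ 33,000 kr, so the exemption is fully phased out
  Base: 1,141,500 kr − 0 kr = 1,141,500 kr
  1,141,500 kr × 23% = 262,545 kr

Regular tax:
  155,000 kr × 7% = 10,850 kr
  726,500 kr × 17% = 123,505 kr
  → 134,355 kr

262,545 kr > 134,355 kr, so the minimum tax is the binding amount.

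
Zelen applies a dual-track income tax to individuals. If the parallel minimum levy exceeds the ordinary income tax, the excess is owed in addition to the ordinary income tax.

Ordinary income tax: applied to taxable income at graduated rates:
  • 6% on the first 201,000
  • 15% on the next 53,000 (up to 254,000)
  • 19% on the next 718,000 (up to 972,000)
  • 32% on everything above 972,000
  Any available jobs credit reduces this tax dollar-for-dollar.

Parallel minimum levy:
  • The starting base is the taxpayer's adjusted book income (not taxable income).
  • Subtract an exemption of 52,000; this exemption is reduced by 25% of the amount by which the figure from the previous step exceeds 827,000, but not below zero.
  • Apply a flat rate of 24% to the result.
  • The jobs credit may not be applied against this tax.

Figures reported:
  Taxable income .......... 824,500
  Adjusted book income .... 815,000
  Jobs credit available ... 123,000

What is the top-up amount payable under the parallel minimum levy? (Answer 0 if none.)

177,715

Parallel minimum levy:
  Base (adjusted book income): 815,000
  Exemption: 815,000 ≤ 827,000, so full 52,000 applies
  Base: 815,000 − 52,000 = 763,000
  763,000 × 24% = 183,120

Ordinary income tax:
  201,000 × 6% = 12,060
  53,000 × 15% = 7,950
  570,500 × 19% = 108,395
  → 128,405
  Less jobs credit 123,000 → 5,405

Excess of parallel minimum levy over ordinary income tax: 183,120 − 5,405 = 177,715.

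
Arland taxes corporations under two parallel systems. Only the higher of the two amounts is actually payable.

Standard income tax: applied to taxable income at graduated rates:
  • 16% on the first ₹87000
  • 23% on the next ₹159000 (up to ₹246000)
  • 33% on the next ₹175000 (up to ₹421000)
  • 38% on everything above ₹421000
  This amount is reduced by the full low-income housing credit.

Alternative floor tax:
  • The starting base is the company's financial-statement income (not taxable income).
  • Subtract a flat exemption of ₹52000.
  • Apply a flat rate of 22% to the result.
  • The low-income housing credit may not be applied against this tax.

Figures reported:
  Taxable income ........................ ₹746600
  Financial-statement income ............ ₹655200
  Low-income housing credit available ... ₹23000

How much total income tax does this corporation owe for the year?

₹208968

Alternative floor tax:
  Base (financial-statement income): ₹655200
  Less exemption ₹52000 → base ₹603200
  ₹603200 × 22% = ₹132704

Standard income tax:
  ₹87000 × 16% = ₹13920
  ₹159000 × 23% = ₹36570
  ₹175000 × 33% = ₹57750
  ₹325600 × 38% = ₹123728
  → ₹231968
  Less low-income housing credit ₹23000 → ₹208968

₹208968 > ₹132704, so the standard income tax governs.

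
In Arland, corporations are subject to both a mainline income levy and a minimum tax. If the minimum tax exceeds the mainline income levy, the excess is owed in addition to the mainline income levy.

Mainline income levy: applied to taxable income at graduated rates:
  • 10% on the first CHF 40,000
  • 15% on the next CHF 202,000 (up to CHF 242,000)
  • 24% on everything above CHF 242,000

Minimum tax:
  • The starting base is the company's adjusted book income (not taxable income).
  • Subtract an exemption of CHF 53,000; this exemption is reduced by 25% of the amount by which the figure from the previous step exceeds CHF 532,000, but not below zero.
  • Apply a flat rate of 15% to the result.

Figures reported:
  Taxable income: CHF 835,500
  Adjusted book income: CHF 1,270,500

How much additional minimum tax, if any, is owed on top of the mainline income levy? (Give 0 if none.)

CHF 13,835

Mainline income levy:
  CHF 40,000 × 10% = CHF 4,000
  CHF 202,000 × 15% = CHF 30,300
  CHF 593,500 × 24% = CHF 142,440
  → CHF 176,740

Minimum tax:
  Base (adjusted book income): CHF 1,270,500
  Exemption: 25% × (CHF 1,270,500 − CHF 532,000) = CHF 184,625 ≥ CHF 53,000, so the exemption is fully phased out
  Base: CHF 1,270,500 − CHF 0 = CHF 1,270,500
  CHF 1,270,500 × 15% = CHF 190,575

Excess of minimum tax over mainline income levy: CHF 190,575 − CHF 176,740 = CHF 13,835.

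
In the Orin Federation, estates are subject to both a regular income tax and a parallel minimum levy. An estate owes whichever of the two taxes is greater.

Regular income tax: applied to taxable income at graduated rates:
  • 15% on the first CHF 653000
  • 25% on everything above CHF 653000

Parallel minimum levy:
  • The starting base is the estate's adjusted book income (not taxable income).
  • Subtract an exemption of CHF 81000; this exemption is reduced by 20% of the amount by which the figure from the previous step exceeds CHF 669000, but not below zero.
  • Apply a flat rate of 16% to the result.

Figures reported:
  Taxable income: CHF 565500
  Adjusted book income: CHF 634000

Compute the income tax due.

CHF 88480

Parallel minimum levy:
  Base (adjusted book income): CHF 634000
  Exemption: CHF 634000 ≤ CHF 669000, so full CHF 81000 applies
  Base: CHF 634000 − CHF 81000 = CHF 553000
  CHF 553000 × 16% = CHF 88480

Regular income tax:
  CHF 565500 × 15% = CHF 84825

CHF 88480 > CHF 84825, so the parallel minimum levy is the binding amount.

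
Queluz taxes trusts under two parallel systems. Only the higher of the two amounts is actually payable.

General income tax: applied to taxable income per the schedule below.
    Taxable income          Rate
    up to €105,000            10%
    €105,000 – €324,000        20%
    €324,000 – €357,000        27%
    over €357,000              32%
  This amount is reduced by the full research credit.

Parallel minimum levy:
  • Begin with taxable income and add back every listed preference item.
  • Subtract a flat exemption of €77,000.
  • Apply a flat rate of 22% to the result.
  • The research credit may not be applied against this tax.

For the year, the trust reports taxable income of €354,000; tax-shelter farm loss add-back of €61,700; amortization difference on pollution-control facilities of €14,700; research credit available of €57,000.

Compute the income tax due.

General income tax:
  €105,000 × 10% = €10,500
  €219,000 × 20% = €43,800
  €30,000 × 27% = €8,100
  → €62,400
  Less research credit €57,000 → €5,400

Parallel minimum levy:
  Adjusted income: €354,000 + €61,700 + €14,700 = €430,400
  Less exemption €77,000 → base €353,400
  €353,400 × 22% = €77,748

€77,748 > €5,400, so the parallel minimum levy is the binding amount.

€77,748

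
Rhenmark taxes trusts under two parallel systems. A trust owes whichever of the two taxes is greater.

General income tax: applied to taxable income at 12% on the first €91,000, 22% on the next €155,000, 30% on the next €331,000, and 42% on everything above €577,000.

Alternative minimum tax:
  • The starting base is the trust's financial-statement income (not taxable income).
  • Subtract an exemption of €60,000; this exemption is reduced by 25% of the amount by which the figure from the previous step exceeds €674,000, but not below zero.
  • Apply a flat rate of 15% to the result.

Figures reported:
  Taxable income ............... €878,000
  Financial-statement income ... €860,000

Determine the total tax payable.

€270,740

Alternative minimum tax:
  Base (financial-statement income): €860,000
  Exemption: €60,000 − 25% × (€860,000 − €674,000) = €60,000 − €46,500 = €13,500
  Base: €860,000 − €13,500 = €846,500
  €846,500 × 15% = €126,975

General income tax:
  €91,000 × 12% = €10,920
  €155,000 × 22% = €34,100
  €331,000 × 30% = €99,300
  €301,000 × 42% = €126,420
  → €270,740

€270,740 > €126,975, so the general income tax governs.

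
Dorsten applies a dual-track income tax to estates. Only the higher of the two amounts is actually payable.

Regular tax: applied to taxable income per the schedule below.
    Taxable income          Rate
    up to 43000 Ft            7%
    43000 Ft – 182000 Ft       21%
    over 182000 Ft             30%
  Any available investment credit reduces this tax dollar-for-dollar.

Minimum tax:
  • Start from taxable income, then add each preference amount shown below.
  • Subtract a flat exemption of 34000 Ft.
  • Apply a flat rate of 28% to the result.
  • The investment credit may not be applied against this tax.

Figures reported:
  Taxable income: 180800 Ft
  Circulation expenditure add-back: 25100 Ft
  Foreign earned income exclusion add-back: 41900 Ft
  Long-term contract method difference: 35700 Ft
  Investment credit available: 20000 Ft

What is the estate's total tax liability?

69860 Ft

Minimum tax:
  Adjusted income: 180800 Ft + 25100 Ft + 41900 Ft + 35700 Ft = 283500 Ft
  Less exemption 34000 Ft → base 249500 Ft
  249500 Ft × 28% = 69860 Ft

Regular tax:
  43000 Ft × 7% = 3010 Ft
  137800 Ft × 21% = 28938 Ft
  → 31948 Ft
  Less investment credit 20000 Ft → 11948 Ft

69860 Ft > 11948 Ft, so the minimum tax is the binding amount.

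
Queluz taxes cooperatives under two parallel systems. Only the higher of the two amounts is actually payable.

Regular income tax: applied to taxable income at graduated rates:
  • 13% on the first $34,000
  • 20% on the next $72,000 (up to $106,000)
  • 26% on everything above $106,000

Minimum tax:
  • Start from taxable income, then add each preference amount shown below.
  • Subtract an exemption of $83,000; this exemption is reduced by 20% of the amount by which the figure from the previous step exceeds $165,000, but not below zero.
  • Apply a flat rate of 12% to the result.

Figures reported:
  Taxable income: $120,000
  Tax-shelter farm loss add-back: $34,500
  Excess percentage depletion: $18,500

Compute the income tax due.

$22,460

Minimum tax:
  Adjusted income: $120,000 + $34,500 + $18,500 = $173,000
  Exemption: $83,000 − 20% × ($173,000 − $165,000) = $83,000 − $1,600 = $81,400
  Base: $173,000 − $81,400 = $91,600
  $91,600 × 12% = $10,992

Regular income tax:
  $34,000 × 13% = $4,420
  $72,000 × 20% = $14,400
  $14,000 × 26% = $3,640
  → $22,460

$22,460 > $10,992, so the regular income tax governs.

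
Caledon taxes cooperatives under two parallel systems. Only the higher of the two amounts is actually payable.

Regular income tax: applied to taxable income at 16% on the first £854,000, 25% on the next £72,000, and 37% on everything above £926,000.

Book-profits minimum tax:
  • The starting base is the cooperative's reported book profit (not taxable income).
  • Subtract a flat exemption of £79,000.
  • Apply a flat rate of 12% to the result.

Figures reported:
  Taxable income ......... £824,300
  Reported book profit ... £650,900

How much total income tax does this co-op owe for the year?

Regular income tax:
  £824,300 × 16% = £131,888

Book-profits minimum tax:
  Base (reported book profit): £650,900
  Less exemption £79,000 → base £571,900
  £571,900 × 12% = £68,628

£131,888 > £68,628, so the regular income tax governs.

£131,888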